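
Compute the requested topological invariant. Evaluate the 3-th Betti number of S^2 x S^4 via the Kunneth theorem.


Each S^d has Poincare polynomial 1 + t^d.
The product S^2 x S^4 has Poincare polynomial prod(1+t^d_i).
Expanding: b_0=1, b_2=1, b_4=1, b_6=1.
b_3 = 0

0


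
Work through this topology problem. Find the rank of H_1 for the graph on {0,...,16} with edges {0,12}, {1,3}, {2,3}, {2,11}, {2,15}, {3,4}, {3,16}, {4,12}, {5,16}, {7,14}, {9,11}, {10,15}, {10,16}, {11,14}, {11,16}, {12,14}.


b_1 = E - V + (number of components).
E = 16, V = 17, components = 4.
b_1 = 16 - 17 + 4 = 3

3


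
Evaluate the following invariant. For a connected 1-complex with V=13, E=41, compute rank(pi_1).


For a connected graph: rank(pi_1) = b_1 = E - V + 1 = 1 - chi.
chi = V - E = 13 - 41 = -28.
rank = 1 - (-28) = 41 - 13 + 1 = 29

29


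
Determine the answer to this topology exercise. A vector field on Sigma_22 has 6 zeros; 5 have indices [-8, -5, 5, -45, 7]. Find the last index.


Poincare-Hopf: sum of indices = chi(M).
chi(Sigma_22) = 2 - 2*22 = -42.
Sum of known indices = -46.
x = chi - (sum known) = -42 - (-46) = 4

4


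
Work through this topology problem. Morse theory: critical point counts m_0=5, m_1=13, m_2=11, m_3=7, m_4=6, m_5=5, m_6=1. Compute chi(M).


Morse theory: chi(M) = sum_k (-1)^k m_k where m_k = #(index-k critical points).
= (5) + (-13) + (11) + (-7) + (6) + (-5) + (1) = -2

-2


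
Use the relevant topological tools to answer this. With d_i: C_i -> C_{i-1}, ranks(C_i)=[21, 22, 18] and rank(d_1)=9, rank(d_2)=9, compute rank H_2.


rank H_k = rank(ker d_k) - rank(im d_{k+1}).
rank(ker d_2) = rank(C_2) - rank(d_2) = 18 - 9 = 9.
rank(im d_{2+1}) = 0.
rank H_2 = 9 - 0 = 9

9


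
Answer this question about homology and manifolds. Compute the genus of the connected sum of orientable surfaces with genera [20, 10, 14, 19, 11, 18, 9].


Genus is additive under connected sum of orientable surfaces.
g = 20 + 10 + 14 + 19 + 11 + 18 + 9 = 101

101


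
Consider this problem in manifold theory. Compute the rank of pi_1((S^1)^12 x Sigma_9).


pi_1(A x B) = pi_1(A) x pi_1(B); rank of abelianization = b_1.
b_1(T^12) = 12, b_1(Sigma_9) = 2*9 = 18.
b_1(product) = 12 + 18 = 30

30


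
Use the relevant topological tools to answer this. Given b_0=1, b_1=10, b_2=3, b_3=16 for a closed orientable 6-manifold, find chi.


By Poincare duality b_k = b_{6-k}, so full Betti numbers: b_0=1, b_1=10, b_2=3, b_3=16, b_4=3, b_5=10, b_6=1.
chi = sum (-1)^k b_k = -28

-28


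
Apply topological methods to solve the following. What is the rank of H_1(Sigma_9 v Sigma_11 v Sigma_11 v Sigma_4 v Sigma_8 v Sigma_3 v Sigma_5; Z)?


For a wedge X v Y: reduced H_k(X v Y) = H_k(X) + H_k(Y).
Each Sigma_g contributes b_1 = 2g.
b_1 = 18 + 22 + 22 + 8 + 16 + 6 + 10 = 102

102


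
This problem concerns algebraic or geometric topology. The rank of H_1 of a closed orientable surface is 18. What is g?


For a closed orientable surface: b_1 = 2g.
18 = 2g
g = 18 / 2 = 9

9


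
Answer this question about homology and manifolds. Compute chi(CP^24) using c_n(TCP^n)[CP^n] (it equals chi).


For any closed oriented manifold, <e(TM),[M]> = chi(M).
chi(CP^24) = 24+1 = 25

25


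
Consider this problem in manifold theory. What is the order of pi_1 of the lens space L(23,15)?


pi_1(L(p,q)) = Z/pZ for any q coprime to p.
|pi_1(L(23,15))| = 23

23


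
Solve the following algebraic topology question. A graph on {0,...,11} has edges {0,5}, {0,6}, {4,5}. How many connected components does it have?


Run DFS/union-find over 12 vertices.
V = 12, E = 3.
Number of components = 9

9


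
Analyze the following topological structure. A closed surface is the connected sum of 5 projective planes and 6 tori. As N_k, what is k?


Since a >= 1, the sum is non-orientable; each T^2 can be replaced by RP^2 # RP^2 (since T^2#RP^2 = 3RP^2).
Total crosscaps k = 5 + 2*6 = 17.
Check via chi: chi = 5*1 + 6*0 - (5+6-1)*2 = -15 = 2 - k = -15. Consistent.

17


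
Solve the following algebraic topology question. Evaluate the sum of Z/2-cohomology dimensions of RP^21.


H^k(RP^21; Z/2) = Z/2 for each 0 <= k <= 21.
Total dimension = 21 + 1 = 22

22


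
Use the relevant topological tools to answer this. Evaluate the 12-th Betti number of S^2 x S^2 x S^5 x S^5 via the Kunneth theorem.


Each S^d has Poincare polynomial 1 + t^d.
The product S^2 x S^2 x S^5 x S^5 has Poincare polynomial prod(1+t^d_i).
Expanding: b_0=1, b_2=2, b_4=1, b_5=2, b_7=4, b_9=2, b_10=1, b_12=2, b_14=1.
b_12 = 2

2


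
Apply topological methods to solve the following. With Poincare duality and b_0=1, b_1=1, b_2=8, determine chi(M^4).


By Poincare duality b_k = b_{4-k}, so full Betti numbers: b_0=1, b_1=1, b_2=8, b_3=1, b_4=1.
chi = sum (-1)^k b_k = 8

8


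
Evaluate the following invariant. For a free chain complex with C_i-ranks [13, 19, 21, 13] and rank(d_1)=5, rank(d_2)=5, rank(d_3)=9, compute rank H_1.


rank H_k = rank(ker d_k) - rank(im d_{k+1}).
rank(ker d_1) = rank(C_1) - rank(d_1) = 19 - 5 = 14.
rank(im d_{1+1}) = 5.
rank H_1 = 14 - 5 = 9

9


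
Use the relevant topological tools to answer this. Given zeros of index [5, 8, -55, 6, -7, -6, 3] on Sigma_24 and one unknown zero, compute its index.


Poincare-Hopf: sum of indices = chi(M).
chi(Sigma_24) = 2 - 2*24 = -46.
Sum of known indices = -46.
x = chi - (sum known) = -46 - (-46) = 0

0


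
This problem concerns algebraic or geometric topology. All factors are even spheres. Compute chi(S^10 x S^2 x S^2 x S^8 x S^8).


chi is multiplicative: chi(X x Y) = chi(X) chi(Y).
Each even-dim sphere has chi = 2. There are 5 factors.
chi = 2^5 = 32

32


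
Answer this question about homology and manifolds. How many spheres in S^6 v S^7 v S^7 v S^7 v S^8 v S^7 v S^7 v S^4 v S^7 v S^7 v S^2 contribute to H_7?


For a wedge of spheres, H_k (k>0) is free on one generator per sphere of dimension k.
Spheres of dimension 7: count = 7.
b_7 = 7

7


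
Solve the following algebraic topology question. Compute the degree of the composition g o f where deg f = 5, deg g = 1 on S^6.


Degree is multiplicative under composition: deg(g o f) = deg(g) * deg(f).
= 1 * 5 = 5

5


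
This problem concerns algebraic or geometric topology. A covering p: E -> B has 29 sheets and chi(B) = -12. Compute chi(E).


For a finite covering: chi(E) = (number of sheets) * chi(B).
chi(E) = 29 * (-12) = -348

-348


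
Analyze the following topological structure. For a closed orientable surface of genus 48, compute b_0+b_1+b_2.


For Sigma_48: b_0 = 1, b_1 = 2g = 96, b_2 = 1.
Total = 1 + 96 + 1 = 98

98


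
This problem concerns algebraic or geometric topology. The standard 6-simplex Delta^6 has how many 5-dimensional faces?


Delta^6 has 6+1 vertices. A 5-face is a choice of 5+1 vertices.
f_5 = C(6+1, 5+1) = C(7,6) = 7

7


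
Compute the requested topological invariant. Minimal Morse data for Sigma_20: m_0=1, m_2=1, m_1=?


A perfect Morse function has m_k = b_k.
For Sigma_20: b_0=1, b_1=2g=40, b_2=1.
Saddles m_1 = 2g = 40

40


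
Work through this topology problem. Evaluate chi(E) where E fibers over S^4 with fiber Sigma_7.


chi(S^4) = 2 (n even), chi(Sigma_7) = 2 - 2*7 = -12.
chi(E) = 2 * (-12) = -24

-24


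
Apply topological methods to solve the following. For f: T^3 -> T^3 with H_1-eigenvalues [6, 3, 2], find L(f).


For a torus self-map: L(f) = det(I - A) where A acts on H_1.
L(f) = (1-6) * (1-3) * (1-2) = -5 * -2 * -1 = -10

-10


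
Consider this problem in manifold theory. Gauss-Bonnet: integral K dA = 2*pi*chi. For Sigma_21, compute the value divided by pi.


Gauss-Bonnet: integral K dA = 2*pi*chi(M).
chi(Sigma_21) = 2 - 2*21 = -40.
(integral K dA)/pi = 2*chi = 2*(-40) = -80

-80


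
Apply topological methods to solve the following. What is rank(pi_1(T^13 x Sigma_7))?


pi_1(A x B) = pi_1(A) x pi_1(B); rank of abelianization = b_1.
b_1(T^13) = 13, b_1(Sigma_7) = 2*7 = 14.
b_1(product) = 13 + 14 = 27

27


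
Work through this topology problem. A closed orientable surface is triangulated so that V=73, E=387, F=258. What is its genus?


chi = V - E + F = 73 - 387 + 258 = -56
For orientable closed surface: chi = 2 - 2g, so g = (2 - chi)/2.
g = (2 - (-56)) / 2 = 58 / 2 = 29

29


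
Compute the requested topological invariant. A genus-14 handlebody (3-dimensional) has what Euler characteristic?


A genus-g handlebody deformation retracts to a wedge of g circles.
chi(vee_g S^1) = 1 - g.
chi(H_14) = 1 - 14 = -13

-13


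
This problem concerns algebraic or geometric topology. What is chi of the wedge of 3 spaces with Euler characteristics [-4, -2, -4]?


chi(A v B) = chi(A) + chi(B) - 1 (one point identified).
For 3 spaces: chi = (sum chi_i) - (3 - 1).
sum = -10; chi = -10 - 2 = -12

-12


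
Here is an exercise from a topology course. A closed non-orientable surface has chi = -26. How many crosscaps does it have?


chi = 2 - k for closed non-orientable surfaces with k crosscaps.
-26 = 2 - k
k = 2 - (-26) = 28

28


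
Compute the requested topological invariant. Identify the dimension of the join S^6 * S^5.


Join of spheres: S^m * S^n = S^{m+n+1}.
dim = 6 + 5 + 1 = 12

12


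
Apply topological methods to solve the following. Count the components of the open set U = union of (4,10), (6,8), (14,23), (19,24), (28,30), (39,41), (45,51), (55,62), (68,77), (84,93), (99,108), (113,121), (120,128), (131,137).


Sort and merge overlapping open intervals.
Merged: (4,10), (14,24), (28,30), (39,41), (45,51), (55,62), (68,77), (84,93), (99,108), (113,128), (131,137).
Number of components = 11

11


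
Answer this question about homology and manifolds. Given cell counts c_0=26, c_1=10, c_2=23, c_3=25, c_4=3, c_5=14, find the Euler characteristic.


chi = sum_k (-1)^k c_k.
= (-1)^0*26 + (-1)^1*10 + (-1)^2*23 + (-1)^3*25 + (-1)^4*3 + (-1)^5*14
= (26) + (-10) + (23) + (-25) + (3) + (-14)
= 3

3


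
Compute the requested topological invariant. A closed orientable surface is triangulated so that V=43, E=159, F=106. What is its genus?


chi = V - E + F = 43 - 159 + 106 = -10
For orientable closed surface: chi = 2 - 2g, so g = (2 - chi)/2.
g = (2 - (-10)) / 2 = 12 / 2 = 6

6


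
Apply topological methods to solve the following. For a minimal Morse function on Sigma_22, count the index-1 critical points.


A perfect Morse function has m_k = b_k.
For Sigma_22: b_0=1, b_1=2g=44, b_2=1.
Saddles m_1 = 2g = 44

44


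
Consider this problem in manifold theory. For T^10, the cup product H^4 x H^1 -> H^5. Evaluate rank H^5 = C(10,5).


Cup product: H^p x H^q -> H^{p+q}; here p+q = 4+1 = 5.
rank H^k(T^n) = C(n,k).
C(10,5) = 252

252


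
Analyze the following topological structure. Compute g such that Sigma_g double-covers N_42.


chi(N_42) = 2 - 42 = -40.
Double cover: chi(Sigma_g) = 2 * chi(N_42) = 2*(-40) = -80.
2 - 2g = -80, so g = (2 - (-80))/2 = 82/2 = 41

41


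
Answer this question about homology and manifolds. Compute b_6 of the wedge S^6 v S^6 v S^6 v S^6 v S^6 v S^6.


For a wedge of spheres, H_k (k>0) is free on one generator per sphere of dimension k.
Spheres of dimension 6: count = 6.
b_6 = 6

6


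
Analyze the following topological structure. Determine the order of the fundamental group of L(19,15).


pi_1(L(p,q)) = Z/pZ for any q coprime to p.
|pi_1(L(19,15))| = 19

19


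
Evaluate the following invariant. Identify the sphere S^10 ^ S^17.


S^m ^ S^n = S^{m+n}.
k = 10 + 17 = 27

27


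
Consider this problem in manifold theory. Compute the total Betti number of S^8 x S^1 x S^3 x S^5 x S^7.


Total Betti number is multiplicative under products.
Each S^d (d>=1) has total Betti number 2.
There are 5 sphere factors.
Total = 2^5 = 32

32


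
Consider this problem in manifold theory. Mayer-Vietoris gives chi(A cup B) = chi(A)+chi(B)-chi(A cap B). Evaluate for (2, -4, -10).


chi(A cup B) = chi(A) + chi(B) - chi(A cap B)
= 2 + (-4) - (-10)
= 8

8


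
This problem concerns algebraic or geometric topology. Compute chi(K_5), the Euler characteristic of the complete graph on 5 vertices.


K_5: V = 5, E = C(5,2) = 10.
chi = V - E = 5 - 10 = -5

-5


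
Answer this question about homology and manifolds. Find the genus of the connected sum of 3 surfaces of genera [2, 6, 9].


Genus is additive under connected sum of orientable surfaces.
g = 2 + 6 + 9 = 17

17


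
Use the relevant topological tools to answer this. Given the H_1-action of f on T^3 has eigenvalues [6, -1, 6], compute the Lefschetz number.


For a torus self-map: L(f) = det(I - A) where A acts on H_1.
L(f) = (1-6) * (1--1) * (1-6) = -5 * 2 * -5 = 50

50


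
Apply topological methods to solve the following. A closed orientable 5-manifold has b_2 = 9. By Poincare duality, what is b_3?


Poincare duality for closed orientable n-manifolds: b_k = b_{n-k}.
Here n = 5, so b_3 = b_2 = 9

9


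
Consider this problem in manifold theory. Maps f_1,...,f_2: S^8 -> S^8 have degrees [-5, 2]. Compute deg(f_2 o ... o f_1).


Degree is multiplicative: deg(composition) = product of degrees.
= (-5) * (2) = -10

-10


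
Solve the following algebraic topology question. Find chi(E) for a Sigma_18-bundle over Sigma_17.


For a fiber bundle F -> E -> B (with CW structure): chi(E) = chi(B) * chi(F).
chi(Sigma_17) = -32, chi(Sigma_18) = -34.
chi(E) = (-32) * (-34) = 1088

1088


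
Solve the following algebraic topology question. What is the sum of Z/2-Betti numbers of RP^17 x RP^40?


dim H^*(RP^n; Z/2) = n+1 (one Z/2 in each degree 0..n).
Total Betti number is multiplicative.
Total = (17+1) * (40+1) = 18 * 41 = 738

738


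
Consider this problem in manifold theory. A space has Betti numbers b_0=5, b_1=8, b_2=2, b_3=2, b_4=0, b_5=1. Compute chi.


chi = sum_k (-1)^k b_k.
= (5) + (-8) + (2) + (-2) + (0) + (-1)
= -4

-4


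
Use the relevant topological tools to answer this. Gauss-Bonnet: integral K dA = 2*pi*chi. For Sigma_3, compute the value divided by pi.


Gauss-Bonnet: integral K dA = 2*pi*chi(M).
chi(Sigma_3) = 2 - 2*3 = -4.
(integral K dA)/pi = 2*chi = 2*(-4) = -8

-8


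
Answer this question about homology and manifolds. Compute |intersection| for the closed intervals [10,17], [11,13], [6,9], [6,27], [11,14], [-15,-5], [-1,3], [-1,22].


Intersection = [max(a_i), min(b_i)] = [11, -5].
Since 11 > -5, the intersection is empty.
Length = 0

0


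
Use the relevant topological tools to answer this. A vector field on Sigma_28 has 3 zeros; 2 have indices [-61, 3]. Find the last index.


Poincare-Hopf: sum of indices = chi(M).
chi(Sigma_28) = 2 - 2*28 = -54.
Sum of known indices = -58.
x = chi - (sum known) = -54 - (-58) = 4

4


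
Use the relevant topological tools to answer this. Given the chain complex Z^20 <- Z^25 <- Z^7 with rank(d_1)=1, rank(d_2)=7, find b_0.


rank H_k = rank(ker d_k) - rank(im d_{k+1}).
rank(ker d_0) = rank(C_0) - rank(d_0) = 20 - 0 = 20.
rank(im d_{0+1}) = 1.
rank H_0 = 20 - 1 = 19

19


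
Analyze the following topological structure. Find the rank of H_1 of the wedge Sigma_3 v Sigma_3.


For a wedge: H_1(A v B) = H_1(A) + H_1(B).
b_1(Sigma_3) = 6, b_1(Sigma_3) = 6.
b_1 = 6 + 6 = 12

12


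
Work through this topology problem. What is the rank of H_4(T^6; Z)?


By the Kunneth formula, b_k(T^n) = C(n,k).
b_4(T^6) = C(6,4).
C(6,4) = 6!/(4!*2!) = 15

15


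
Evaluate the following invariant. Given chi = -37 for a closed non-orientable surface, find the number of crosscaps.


chi = 2 - k for closed non-orientable surfaces with k crosscaps.
-37 = 2 - k
k = 2 - (-37) = 39

39


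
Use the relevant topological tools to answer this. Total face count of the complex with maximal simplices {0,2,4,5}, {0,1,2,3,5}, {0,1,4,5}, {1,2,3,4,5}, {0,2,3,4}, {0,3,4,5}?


Each maximal simplex on m vertices has 2^m - 1 nonempty faces.
Take the union (dedupe shared faces).
Total distinct faces = 56

56


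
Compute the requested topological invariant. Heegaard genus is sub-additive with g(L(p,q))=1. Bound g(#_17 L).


Heegaard genus satisfies g(A#B) <= g(A) + g(B).
Each lens space has g = 1.
Upper bound: 17 * 1 = 17

17


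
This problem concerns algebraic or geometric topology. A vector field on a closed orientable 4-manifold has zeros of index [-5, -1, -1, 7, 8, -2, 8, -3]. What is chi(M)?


Poincare-Hopf: chi(M) = sum of indices of zeros.
chi = (-5) + (-1) + (-1) + (7) + (8) + (-2) + (8) + (-3) = 11

11


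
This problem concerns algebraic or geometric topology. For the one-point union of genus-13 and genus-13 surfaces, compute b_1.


For a wedge: H_1(A v B) = H_1(A) + H_1(B).
b_1(Sigma_13) = 26, b_1(Sigma_13) = 26.
b_1 = 26 + 26 = 52

52


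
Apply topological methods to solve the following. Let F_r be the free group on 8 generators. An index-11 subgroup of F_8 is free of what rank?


Nielsen-Schreier: an index-n subgroup of F_r is free of rank 1 + n(r-1).
Equivalently: chi(cover) = n*chi(base); chi(vee_r S^1) = 1 - 8 = -7.
chi(E) = 11*(-7) = -77; rank = 1 - chi(E) = 1 - (-77) = 78.
rank = 1 + 11*(8-1) = 1 + 77 = 78

78


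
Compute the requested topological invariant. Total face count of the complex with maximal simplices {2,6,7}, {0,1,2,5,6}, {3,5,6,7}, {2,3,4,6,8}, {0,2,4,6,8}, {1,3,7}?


Each maximal simplex on m vertices has 2^m - 1 nonempty faces.
Take the union (dedupe shared faces).
Total distinct faces = 86

86


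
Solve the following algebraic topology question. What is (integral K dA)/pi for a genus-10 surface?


Gauss-Bonnet: integral K dA = 2*pi*chi(M).
chi(Sigma_10) = 2 - 2*10 = -18.
(integral K dA)/pi = 2*chi = 2*(-18) = -36

-36


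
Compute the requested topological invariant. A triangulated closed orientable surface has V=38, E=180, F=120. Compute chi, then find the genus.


chi = V - E + F = 38 - 180 + 120 = -22
For orientable closed surface: chi = 2 - 2g, so g = (2 - chi)/2.
g = (2 - (-22)) / 2 = 24 / 2 = 12

12


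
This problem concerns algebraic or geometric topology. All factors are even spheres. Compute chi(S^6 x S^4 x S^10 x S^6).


chi is multiplicative: chi(X x Y) = chi(X) chi(Y).
Each even-dim sphere has chi = 2. There are 4 factors.
chi = 2^4 = 16

16


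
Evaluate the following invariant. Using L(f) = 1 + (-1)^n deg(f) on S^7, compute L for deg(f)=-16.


On S^7: L(f) = tr(f_0*) + (-1)^7 tr(f_7*) = 1 + (-1)^7 * deg(f).
L(f) = 1 + (-1)^7 * -16 = 1 + 16 = 17

17


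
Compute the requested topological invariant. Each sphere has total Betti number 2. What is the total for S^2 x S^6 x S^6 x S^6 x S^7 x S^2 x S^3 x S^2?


Total Betti number is multiplicative under products.
Each S^d (d>=1) has total Betti number 2.
There are 8 sphere factors.
Total = 2^8 = 256

256


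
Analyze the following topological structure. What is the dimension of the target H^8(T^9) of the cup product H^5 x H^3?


Cup product: H^p x H^q -> H^{p+q}; here p+q = 5+3 = 8.
rank H^k(T^n) = C(n,k).
C(9,8) = 9

9


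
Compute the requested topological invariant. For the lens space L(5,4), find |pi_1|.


pi_1(L(p,q)) = Z/pZ for any q coprime to p.
|pi_1(L(5,4))| = 5

5


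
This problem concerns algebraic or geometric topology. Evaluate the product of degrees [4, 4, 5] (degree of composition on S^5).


Degree is multiplicative: deg(composition) = product of degrees.
= (4) * (4) * (5) = 80

80


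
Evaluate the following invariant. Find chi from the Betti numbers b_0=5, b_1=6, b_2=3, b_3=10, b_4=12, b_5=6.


chi = sum_k (-1)^k b_k.
= (5) + (-6) + (3) + (-10) + (12) + (-6)
= -2

-2


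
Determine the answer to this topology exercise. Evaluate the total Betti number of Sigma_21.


For Sigma_21: b_0 = 1, b_1 = 2g = 42, b_2 = 1.
Total = 1 + 42 + 1 = 44

44


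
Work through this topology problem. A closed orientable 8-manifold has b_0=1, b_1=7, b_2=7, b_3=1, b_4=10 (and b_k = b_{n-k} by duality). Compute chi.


By Poincare duality b_k = b_{8-k}, so full Betti numbers: b_0=1, b_1=7, b_2=7, b_3=1, b_4=10, b_5=1, b_6=7, b_7=7, b_8=1.
chi = sum (-1)^k b_k = 10

10


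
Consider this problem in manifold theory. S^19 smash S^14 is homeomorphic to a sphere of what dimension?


S^m ^ S^n = S^{m+n}.
k = 19 + 14 = 33

33


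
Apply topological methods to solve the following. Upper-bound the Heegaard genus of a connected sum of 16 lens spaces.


Heegaard genus satisfies g(A#B) <= g(A) + g(B).
Each lens space has g = 1.
Upper bound: 16 * 1 = 16

16


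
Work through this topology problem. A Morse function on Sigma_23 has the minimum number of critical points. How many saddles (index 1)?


A perfect Morse function has m_k = b_k.
For Sigma_23: b_0=1, b_1=2g=46, b_2=1.
Saddles m_1 = 2g = 46

46


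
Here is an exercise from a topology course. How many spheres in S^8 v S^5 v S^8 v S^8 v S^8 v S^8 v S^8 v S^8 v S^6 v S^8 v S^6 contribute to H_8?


For a wedge of spheres, H_k (k>0) is free on one generator per sphere of dimension k.
Spheres of dimension 8: count = 8.
b_8 = 8

8


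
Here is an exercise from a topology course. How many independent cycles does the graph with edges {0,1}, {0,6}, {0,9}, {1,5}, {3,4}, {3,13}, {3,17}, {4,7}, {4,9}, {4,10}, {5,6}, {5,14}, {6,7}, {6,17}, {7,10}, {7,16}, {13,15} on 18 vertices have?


b_1 = E - V + (number of components).
E = 17, V = 18, components = 5.
b_1 = 17 - 18 + 5 = 4

4


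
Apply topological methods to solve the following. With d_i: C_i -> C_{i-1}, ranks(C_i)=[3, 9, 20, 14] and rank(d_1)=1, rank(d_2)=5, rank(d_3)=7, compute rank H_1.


rank H_k = rank(ker d_k) - rank(im d_{k+1}).
rank(ker d_1) = rank(C_1) - rank(d_1) = 9 - 1 = 8.
rank(im d_{1+1}) = 5.
rank H_1 = 8 - 5 = 3

3


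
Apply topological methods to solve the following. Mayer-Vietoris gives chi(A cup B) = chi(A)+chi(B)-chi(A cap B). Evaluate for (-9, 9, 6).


chi(A cup B) = chi(A) + chi(B) - chi(A cap B)
= -9 + (9) - (6)
= -6

-6


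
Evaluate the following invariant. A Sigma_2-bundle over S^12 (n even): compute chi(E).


chi(S^12) = 2 (n even), chi(Sigma_2) = 2 - 2*2 = -2.
chi(E) = 2 * (-2) = -4

-4


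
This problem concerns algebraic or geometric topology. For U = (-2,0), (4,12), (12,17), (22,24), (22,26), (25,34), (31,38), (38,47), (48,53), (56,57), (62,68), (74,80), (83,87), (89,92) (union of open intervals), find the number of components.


Sort and merge overlapping open intervals.
Merged: (-2,0), (4,12), (12,17), (22,38), (38,47), (48,53), (56,57), (62,68), (74,80), (83,87), (89,92).
Number of components = 11

11


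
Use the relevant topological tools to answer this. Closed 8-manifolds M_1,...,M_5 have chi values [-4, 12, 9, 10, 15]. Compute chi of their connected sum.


For n-manifolds: chi(A#B) = chi(A) + chi(B) - chi(S^8).
chi(S^8) = 1 + (-1)^8 = 2.
chi(#) = (sum chi_i) - (5-1)*chi(S^8) = 42 - 4*2 = 34

34


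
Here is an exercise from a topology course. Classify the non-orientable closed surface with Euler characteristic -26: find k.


chi = 2 - k for closed non-orientable surfaces with k crosscaps.
-26 = 2 - k
k = 2 - (-26) = 28

28


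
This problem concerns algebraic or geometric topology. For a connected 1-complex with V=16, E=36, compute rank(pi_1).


For a connected graph: rank(pi_1) = b_1 = E - V + 1 = 1 - chi.
chi = V - E = 16 - 36 = -20.
rank = 1 - (-20) = 36 - 16 + 1 = 21

21


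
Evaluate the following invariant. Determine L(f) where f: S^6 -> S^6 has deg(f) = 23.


On S^6: L(f) = tr(f_0*) + (-1)^6 tr(f_6*) = 1 + (-1)^6 * deg(f).
L(f) = 1 + (-1)^6 * 23 = 1 + 23 = 24

24


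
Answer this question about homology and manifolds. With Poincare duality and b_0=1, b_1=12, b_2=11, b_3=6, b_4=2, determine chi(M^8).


By Poincare duality b_k = b_{8-k}, so full Betti numbers: b_0=1, b_1=12, b_2=11, b_3=6, b_4=2, b_5=6, b_6=11, b_7=12, b_8=1.
chi = sum (-1)^k b_k = -10

-10


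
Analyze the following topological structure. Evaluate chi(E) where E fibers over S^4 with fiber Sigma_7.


chi(S^4) = 2 (n even), chi(Sigma_7) = 2 - 2*7 = -12.
chi(E) = 2 * (-12) = -24

-24


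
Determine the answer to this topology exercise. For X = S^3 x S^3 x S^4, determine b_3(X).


Each S^d has Poincare polynomial 1 + t^d.
The product S^3 x S^3 x S^4 has Poincare polynomial prod(1+t^d_i).
Expanding: b_0=1, b_3=2, b_4=1, b_6=1, b_7=2, b_10=1.
b_3 = 2

2


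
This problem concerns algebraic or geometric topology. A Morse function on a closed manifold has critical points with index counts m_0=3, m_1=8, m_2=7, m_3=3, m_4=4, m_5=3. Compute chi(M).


Morse theory: chi(M) = sum_k (-1)^k m_k where m_k = #(index-k critical points).
= (3) + (-8) + (7) + (-3) + (4) + (-3) = 0

0


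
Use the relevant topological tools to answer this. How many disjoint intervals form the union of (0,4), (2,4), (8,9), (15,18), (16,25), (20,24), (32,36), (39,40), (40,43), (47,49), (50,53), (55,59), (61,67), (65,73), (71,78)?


Sort and merge overlapping open intervals.
Merged: (0,4), (8,9), (15,25), (32,36), (39,40), (40,43), (47,49), (50,53), (55,59), (61,78).
Number of components = 10

10


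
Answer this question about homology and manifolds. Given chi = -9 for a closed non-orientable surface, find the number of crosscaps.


chi = 2 - k for closed non-orientable surfaces with k crosscaps.
-9 = 2 - k
k = 2 - (-9) = 11

11


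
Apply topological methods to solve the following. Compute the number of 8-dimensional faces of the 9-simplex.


Delta^9 has 9+1 vertices. A 8-face is a choice of 8+1 vertices.
f_8 = C(9+1, 8+1) = C(10,9) = 10

10


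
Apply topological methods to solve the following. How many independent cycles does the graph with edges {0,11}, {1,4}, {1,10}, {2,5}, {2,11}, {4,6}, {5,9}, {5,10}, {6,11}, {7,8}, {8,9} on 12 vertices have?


b_1 = E - V + (number of components).
E = 11, V = 12, components = 2.
b_1 = 11 - 12 + 2 = 1

1


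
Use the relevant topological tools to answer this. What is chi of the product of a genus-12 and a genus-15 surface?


chi(Sigma_12) = 2 - 2*12 = -22
chi(Sigma_15) = 2 - 2*15 = -28
chi(product) = (-22) * (-28) = 616

616


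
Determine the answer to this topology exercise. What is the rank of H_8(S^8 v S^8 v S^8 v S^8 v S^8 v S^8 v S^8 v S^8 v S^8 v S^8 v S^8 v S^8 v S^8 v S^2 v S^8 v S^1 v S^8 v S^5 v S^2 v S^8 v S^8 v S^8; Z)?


For a wedge of spheres, H_k (k>0) is free on one generator per sphere of dimension k.
Spheres of dimension 8: count = 18.
b_8 = 18

18


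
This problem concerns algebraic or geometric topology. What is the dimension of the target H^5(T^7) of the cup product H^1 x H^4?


Cup product: H^p x H^q -> H^{p+q}; here p+q = 1+4 = 5.
rank H^k(T^n) = C(n,k).
C(7,5) = 21

21


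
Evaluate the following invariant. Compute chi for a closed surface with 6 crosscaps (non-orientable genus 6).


For a non-orientable closed surface with k crosscaps: chi = 2 - k.
Here k = 6.
chi = 2 - 6 = -4

-4


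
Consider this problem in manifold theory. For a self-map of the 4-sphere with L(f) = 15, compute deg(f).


L(f) = 1 + (-1)^4 deg(f) on S^4.
15 = 1 + (-1)^4 * deg(f)
(-1)^4 * deg(f) = 14
deg(f) = 14

14


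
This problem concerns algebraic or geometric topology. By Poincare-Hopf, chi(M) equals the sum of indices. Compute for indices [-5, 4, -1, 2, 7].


Poincare-Hopf: chi(M) = sum of indices of zeros.
chi = (-5) + (4) + (-1) + (2) + (7) = 7

7


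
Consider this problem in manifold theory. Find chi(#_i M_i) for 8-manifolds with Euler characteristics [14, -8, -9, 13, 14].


For n-manifolds: chi(A#B) = chi(A) + chi(B) - chi(S^8).
chi(S^8) = 1 + (-1)^8 = 2.
chi(#) = (sum chi_i) - (5-1)*chi(S^8) = 24 - 4*2 = 16

16


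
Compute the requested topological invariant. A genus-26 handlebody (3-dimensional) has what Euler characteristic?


A genus-g handlebody deformation retracts to a wedge of g circles.
chi(vee_g S^1) = 1 - g.
chi(H_26) = 1 - 26 = -25

-25


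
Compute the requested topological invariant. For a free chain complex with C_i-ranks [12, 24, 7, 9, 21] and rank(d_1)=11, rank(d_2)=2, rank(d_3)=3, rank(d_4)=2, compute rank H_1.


rank H_k = rank(ker d_k) - rank(im d_{k+1}).
rank(ker d_1) = rank(C_1) - rank(d_1) = 24 - 11 = 13.
rank(im d_{1+1}) = 2.
rank H_1 = 13 - 2 = 11

11


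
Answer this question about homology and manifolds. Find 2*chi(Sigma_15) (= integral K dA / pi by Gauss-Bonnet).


Gauss-Bonnet: integral K dA = 2*pi*chi(M).
chi(Sigma_15) = 2 - 2*15 = -28.
(integral K dA)/pi = 2*chi = 2*(-28) = -56

-56


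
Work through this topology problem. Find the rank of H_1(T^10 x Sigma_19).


pi_1(A x B) = pi_1(A) x pi_1(B); rank of abelianization = b_1.
b_1(T^10) = 10, b_1(Sigma_19) = 2*19 = 38.
b_1(product) = 10 + 38 = 48

48


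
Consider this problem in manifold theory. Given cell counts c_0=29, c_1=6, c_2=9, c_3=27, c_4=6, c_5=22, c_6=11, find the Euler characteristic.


chi = sum_k (-1)^k c_k.
= (-1)^0*29 + (-1)^1*6 + (-1)^2*9 + (-1)^3*27 + (-1)^4*6 + (-1)^5*22 + (-1)^6*11
= (29) + (-6) + (9) + (-27) + (6) + (-22) + (11)
= 0

0


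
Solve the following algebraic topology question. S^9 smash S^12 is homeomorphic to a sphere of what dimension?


S^m ^ S^n = S^{m+n}.
k = 9 + 12 = 21

21


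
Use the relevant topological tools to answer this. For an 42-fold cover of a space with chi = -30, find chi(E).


For a finite covering: chi(E) = (number of sheets) * chi(B).
chi(E) = 42 * (-30) = -1260

-1260


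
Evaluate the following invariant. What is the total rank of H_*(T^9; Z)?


b_k(T^9) = C(9,k), so the sum over k is sum_k C(9,k) = 2^9.
Total = 2^9 = 512

512


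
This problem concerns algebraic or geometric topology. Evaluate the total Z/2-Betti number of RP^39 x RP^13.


dim H^*(RP^n; Z/2) = n+1 (one Z/2 in each degree 0..n).
Total Betti number is multiplicative.
Total = (39+1) * (13+1) = 40 * 14 = 560

560


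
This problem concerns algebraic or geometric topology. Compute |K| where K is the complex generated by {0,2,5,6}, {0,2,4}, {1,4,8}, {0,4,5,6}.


Each maximal simplex on m vertices has 2^m - 1 nonempty faces.
Take the union (dedupe shared faces).
Total distinct faces = 31

31


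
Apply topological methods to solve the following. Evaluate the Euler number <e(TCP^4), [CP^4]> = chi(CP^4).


For any closed oriented manifold, <e(TM),[M]> = chi(M).
chi(CP^4) = 4+1 = 5

5


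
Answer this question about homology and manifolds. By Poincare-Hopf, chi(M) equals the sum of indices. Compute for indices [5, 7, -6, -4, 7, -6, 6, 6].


Poincare-Hopf: chi(M) = sum of indices of zeros.
chi = (5) + (7) + (-6) + (-4) + (7) + (-6) + (6) + (6) = 15

15


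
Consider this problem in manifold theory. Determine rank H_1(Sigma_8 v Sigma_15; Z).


For a wedge: H_1(A v B) = H_1(A) + H_1(B).
b_1(Sigma_8) = 16, b_1(Sigma_15) = 30.
b_1 = 16 + 30 = 46

46


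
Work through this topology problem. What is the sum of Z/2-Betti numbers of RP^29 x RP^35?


dim H^*(RP^n; Z/2) = n+1 (one Z/2 in each degree 0..n).
Total Betti number is multiplicative.
Total = (29+1) * (35+1) = 30 * 36 = 1080

1080


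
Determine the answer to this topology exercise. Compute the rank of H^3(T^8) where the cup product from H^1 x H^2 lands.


Cup product: H^p x H^q -> H^{p+q}; here p+q = 1+2 = 3.
rank H^k(T^n) = C(n,k).
C(8,3) = 56

56


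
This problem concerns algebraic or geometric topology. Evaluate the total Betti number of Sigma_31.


For Sigma_31: b_0 = 1, b_1 = 2g = 62, b_2 = 1.
Total = 1 + 62 + 1 = 64

64


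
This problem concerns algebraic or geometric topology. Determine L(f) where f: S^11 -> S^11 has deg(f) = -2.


On S^11: L(f) = tr(f_0*) + (-1)^11 tr(f_11*) = 1 + (-1)^11 * deg(f).
L(f) = 1 + (-1)^11 * -2 = 1 + 2 = 3

3


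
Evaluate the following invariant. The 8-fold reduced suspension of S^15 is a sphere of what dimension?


Each suspension raises dimension by 1: Sigma S^n = S^{n+1}.
Sigma^8 S^15 = S^{15+8} = S^23

23


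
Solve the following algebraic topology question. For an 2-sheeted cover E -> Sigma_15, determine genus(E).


For an n-sheeted cover: chi(E) = n * chi(B).
chi(Sigma_15) = 2 - 2*15 = -28.
chi(E) = 2 * (-28) = -56.
genus(E) = (2 - chi(E))/2 = (2 - (-56))/2 = 58/2 = 29

29


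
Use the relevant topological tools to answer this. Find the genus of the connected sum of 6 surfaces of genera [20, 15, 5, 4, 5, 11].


Genus is additive under connected sum of orientable surfaces.
g = 20 + 15 + 5 + 4 + 5 + 11 = 60

60


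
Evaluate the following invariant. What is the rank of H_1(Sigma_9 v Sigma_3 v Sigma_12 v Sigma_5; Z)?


For a wedge X v Y: reduced H_k(X v Y) = H_k(X) + H_k(Y).
Each Sigma_g contributes b_1 = 2g.
b_1 = 18 + 6 + 24 + 10 = 58

58


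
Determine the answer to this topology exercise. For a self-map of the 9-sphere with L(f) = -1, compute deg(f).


L(f) = 1 + (-1)^9 deg(f) on S^9.
-1 = 1 + (-1)^9 * deg(f)
(-1)^9 * deg(f) = -2
deg(f) = 2

2


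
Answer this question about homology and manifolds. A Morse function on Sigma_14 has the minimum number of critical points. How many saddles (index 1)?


A perfect Morse function has m_k = b_k.
For Sigma_14: b_0=1, b_1=2g=28, b_2=1.
Saddles m_1 = 2g = 28

28


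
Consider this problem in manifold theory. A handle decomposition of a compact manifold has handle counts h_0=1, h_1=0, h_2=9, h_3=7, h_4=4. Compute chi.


Handles of index k contribute (-1)^k to chi (same as CW cells).
chi = (1) + (0) + (9) + (-7) + (4) = 7

7


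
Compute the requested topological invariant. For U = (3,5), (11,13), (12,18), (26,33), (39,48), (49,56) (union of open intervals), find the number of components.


Sort and merge overlapping open intervals.
Merged: (3,5), (11,18), (26,33), (39,48), (49,56).
Number of components = 5

5


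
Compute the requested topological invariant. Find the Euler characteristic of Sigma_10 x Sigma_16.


chi(Sigma_10) = 2 - 2*10 = -18
chi(Sigma_16) = 2 - 2*16 = -30
chi(product) = (-18) * (-30) = 540

540


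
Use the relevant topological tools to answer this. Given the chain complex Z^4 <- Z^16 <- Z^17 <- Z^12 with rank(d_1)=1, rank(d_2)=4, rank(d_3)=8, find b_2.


rank H_k = rank(ker d_k) - rank(im d_{k+1}).
rank(ker d_2) = rank(C_2) - rank(d_2) = 17 - 4 = 13.
rank(im d_{2+1}) = 8.
rank H_2 = 13 - 8 = 5

5


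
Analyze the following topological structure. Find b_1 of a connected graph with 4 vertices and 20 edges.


For a connected graph: rank(pi_1) = b_1 = E - V + 1 = 1 - chi.
chi = V - E = 4 - 20 = -16.
rank = 1 - (-16) = 20 - 4 + 1 = 17

17


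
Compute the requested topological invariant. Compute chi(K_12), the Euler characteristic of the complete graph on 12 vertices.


K_12: V = 12, E = C(12,2) = 66.
chi = V - E = 12 - 66 = -54

-54


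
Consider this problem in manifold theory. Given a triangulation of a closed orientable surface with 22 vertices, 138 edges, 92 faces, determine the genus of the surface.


chi = V - E + F = 22 - 138 + 92 = -24
For orientable closed surface: chi = 2 - 2g, so g = (2 - chi)/2.
g = (2 - (-24)) / 2 = 26 / 2 = 13

13


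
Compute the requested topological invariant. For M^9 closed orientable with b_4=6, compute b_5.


Poincare duality for closed orientable n-manifolds: b_k = b_{n-k}.
Here n = 9, so b_5 = b_4 = 6

6


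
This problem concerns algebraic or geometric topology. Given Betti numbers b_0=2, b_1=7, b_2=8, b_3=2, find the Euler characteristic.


chi = sum_k (-1)^k b_k.
= (2) + (-7) + (8) + (-2)
= 1

1


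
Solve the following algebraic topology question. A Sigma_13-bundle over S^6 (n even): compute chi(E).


chi(S^6) = 2 (n even), chi(Sigma_13) = 2 - 2*13 = -24.
chi(E) = 2 * (-24) = -48

-48


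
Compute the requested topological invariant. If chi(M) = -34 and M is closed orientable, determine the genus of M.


chi = 2 - 2g for closed orientable surfaces.
-34 = 2 - 2g
2g = 2 - (-34) = 36
g = 18

18


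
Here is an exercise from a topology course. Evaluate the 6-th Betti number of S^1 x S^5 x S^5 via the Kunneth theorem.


Each S^d has Poincare polynomial 1 + t^d.
The product S^1 x S^5 x S^5 has Poincare polynomial prod(1+t^d_i).
Expanding: b_0=1, b_1=1, b_5=2, b_6=2, b_10=1, b_11=1.
b_6 = 2

2


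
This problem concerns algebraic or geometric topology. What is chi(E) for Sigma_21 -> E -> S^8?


chi(S^8) = 2 (n even), chi(Sigma_21) = 2 - 2*21 = -40.
chi(E) = 2 * (-40) = -80

-80


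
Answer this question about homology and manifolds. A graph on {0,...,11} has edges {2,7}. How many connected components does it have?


Run DFS/union-find over 12 vertices.
V = 12, E = 1.
Number of components = 11

11


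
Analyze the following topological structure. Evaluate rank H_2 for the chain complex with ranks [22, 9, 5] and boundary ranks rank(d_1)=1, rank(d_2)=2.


rank H_k = rank(ker d_k) - rank(im d_{k+1}).
rank(ker d_2) = rank(C_2) - rank(d_2) = 5 - 2 = 3.
rank(im d_{2+1}) = 0.
rank H_2 = 3 - 0 = 3

3


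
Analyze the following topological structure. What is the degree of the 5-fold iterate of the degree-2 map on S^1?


deg(f) = 2. Degree is multiplicative: deg(f^5) = (deg f)^5.
deg(f^5) = (2)^5 = 32

32


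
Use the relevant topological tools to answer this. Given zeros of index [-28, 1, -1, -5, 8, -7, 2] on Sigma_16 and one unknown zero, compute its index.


Poincare-Hopf: sum of indices = chi(M).
chi(Sigma_16) = 2 - 2*16 = -30.
Sum of known indices = -30.
x = chi - (sum known) = -30 - (-30) = 0

0


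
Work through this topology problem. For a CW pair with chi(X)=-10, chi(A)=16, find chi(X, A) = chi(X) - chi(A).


Relative Euler characteristic: chi(X, A) = chi(X) - chi(A).
= -10 - (16) = -26

-26


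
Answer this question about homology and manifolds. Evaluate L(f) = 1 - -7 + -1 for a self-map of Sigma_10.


L(f) = tr(f_0*) - tr(f_1*) + tr(f_2*).
= 1 - (-7) + (-1)
= 7

7


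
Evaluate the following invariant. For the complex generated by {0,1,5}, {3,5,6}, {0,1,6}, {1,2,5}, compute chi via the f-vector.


Enumerate all faces; f-vector: f_0=6, f_1=10, f_2=4.
chi = sum (-1)^k f_k = 0

0


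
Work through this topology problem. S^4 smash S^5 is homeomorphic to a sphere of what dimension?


S^m ^ S^n = S^{m+n}.
k = 4 + 5 = 9

9


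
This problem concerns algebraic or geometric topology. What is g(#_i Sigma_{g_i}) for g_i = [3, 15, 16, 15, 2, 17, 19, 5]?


Genus is additive under connected sum of orientable surfaces.
g = 3 + 15 + 16 + 15 + 2 + 17 + 19 + 5 = 92

92


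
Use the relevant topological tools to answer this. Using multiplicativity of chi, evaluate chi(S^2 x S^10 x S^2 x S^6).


chi is multiplicative: chi(X x Y) = chi(X) chi(Y).
Each even-dim sphere has chi = 2. There are 4 factors.
chi = 2^4 = 16

16


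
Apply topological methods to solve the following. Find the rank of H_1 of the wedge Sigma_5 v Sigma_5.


For a wedge: H_1(A v B) = H_1(A) + H_1(B).
b_1(Sigma_5) = 10, b_1(Sigma_5) = 10.
b_1 = 10 + 10 = 20

20


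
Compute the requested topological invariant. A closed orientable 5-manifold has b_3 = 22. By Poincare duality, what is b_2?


Poincare duality for closed orientable n-manifolds: b_k = b_{n-k}.
Here n = 5, so b_2 = b_3 = 22

22


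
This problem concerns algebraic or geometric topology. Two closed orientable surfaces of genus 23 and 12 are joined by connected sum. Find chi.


chi(Sigma_23) = 2 - 2*23 = -44
chi(Sigma_12) = 2 - 2*12 = -22
For surfaces: chi(A#B) = chi(A) + chi(B) - 2.
chi = -44 + -22 - 2 = -68

-68


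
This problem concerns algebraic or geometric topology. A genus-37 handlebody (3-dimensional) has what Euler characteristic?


A genus-g handlebody deformation retracts to a wedge of g circles.
chi(vee_g S^1) = 1 - g.
chi(H_37) = 1 - 37 = -36

-36


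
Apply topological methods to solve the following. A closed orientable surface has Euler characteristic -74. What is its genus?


chi = 2 - 2g for closed orientable surfaces.
-74 = 2 - 2g
2g = 2 - (-74) = 76
g = 38

38
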